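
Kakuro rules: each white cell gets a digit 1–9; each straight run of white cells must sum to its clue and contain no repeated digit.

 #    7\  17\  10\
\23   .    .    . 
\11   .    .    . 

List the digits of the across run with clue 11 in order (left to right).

1, 8, 2

23 in 3 cells must be {6,8,9}; 17 in 2 cells must be {8,9}.
The 23 across and the 7 down share only 6, so R1C1 = 6.
R2C1 = 7 − 6 = 1 completes the 7 down.
Given what's placed, R2C2 must be 8 to fit the 11 across and 17 down.
R2C3 = 11 − 9 = 2 completes the 11 across.
R1C2 = 17 − 8 = 9 completes the 17 down.
R1C3 = 23 − 15 = 8 completes the 23 across.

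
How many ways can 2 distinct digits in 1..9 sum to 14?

2 distinct digits from 1–9 sum between 3 and 17.
Enumerating: {5,9}, {6,8}.

2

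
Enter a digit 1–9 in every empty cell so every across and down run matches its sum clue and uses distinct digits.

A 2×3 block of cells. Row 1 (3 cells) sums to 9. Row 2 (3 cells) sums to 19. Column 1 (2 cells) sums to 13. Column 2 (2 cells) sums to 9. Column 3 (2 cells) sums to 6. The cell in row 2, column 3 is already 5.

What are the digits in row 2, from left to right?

8, 6, 5

(1,3) = 6 − 5 = 1 completes the 6 down.
No cell is forced outright now. (2,1) can only be 6 or 8 (the digits allowed by both its 19 across and its 13 down). If (2,1) = 6: then (1,1) would have to be in {2,3,5,6} for the 9 across but in {7} for the 13 down — contradiction. So (2,1) = 8.
(1,1) = 13 − 8 = 5 completes the 13 down.
(1,2) = 9 − 6 = 3 completes the 9 across.
(2,2) = 19 − 13 = 6 completes the 19 across.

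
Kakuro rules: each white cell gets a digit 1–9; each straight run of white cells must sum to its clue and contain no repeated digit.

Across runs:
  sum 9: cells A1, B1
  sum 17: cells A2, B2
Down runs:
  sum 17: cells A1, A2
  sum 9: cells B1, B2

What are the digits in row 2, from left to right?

9 8

17 in 2 cells must be {8,9}.
The 9 across and the 17 down share only 8, so A1 = 8.
B1 = 9 − 8 = 1 completes the 9 across.
A2 = 17 − 8 = 9 completes the 17 down.
B2 = 17 − 9 = 8 completes the 17 across.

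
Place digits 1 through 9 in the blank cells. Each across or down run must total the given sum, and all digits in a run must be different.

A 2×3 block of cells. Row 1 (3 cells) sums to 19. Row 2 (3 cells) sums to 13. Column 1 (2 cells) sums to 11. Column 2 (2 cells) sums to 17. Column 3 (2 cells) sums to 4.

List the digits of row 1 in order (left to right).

17 in 2 cells must be {8,9}; 4 in 2 cells must be {1,3}.
The 19 across and the 4 down share only 3, so (1,3) = 3.
(2,3) = 4 − 3 = 1 completes the 4 down.
Given what's placed, (1,2) must be 9 to fit the 19 across and 17 down.
(2,2) = 17 − 9 = 8 completes the 17 down.
(1,1) = 19 − 12 = 7 completes the 19 across.
(2,1) = 13 − 9 = 4 completes the 13 across.

7 9 3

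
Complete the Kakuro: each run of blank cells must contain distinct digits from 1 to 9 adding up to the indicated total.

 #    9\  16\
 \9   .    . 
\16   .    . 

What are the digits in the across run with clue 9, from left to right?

16 in 2 cells must be {7,9}.
The 9 across and the 16 down share only 7, so R1C2 = 7.
The 16 across and the 9 down share only 7, so R2C1 = 7.
R2C2 = 16 − 7 = 9 completes the 16 across.
R1C1 = 9 − 7 = 2 completes the 9 across.

2 7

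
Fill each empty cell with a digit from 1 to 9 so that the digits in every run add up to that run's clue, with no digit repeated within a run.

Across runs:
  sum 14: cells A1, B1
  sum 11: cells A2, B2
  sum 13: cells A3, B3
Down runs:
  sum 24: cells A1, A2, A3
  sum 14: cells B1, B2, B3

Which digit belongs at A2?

24 in 3 cells must be {7,8,9}.
Nothing is forced directly, so branch on A3, whose candidates are 7 or 8 or 9. If A3 = 8: that forces A1 = 9, B1 = 5, A2 = 7, after which B2 would have to be in {4} for the 11 across but in {1,2,3,6,7,8} for the 14 down — contradiction. If A3 = 9: that forces A1 = 8, B1 = 6, A2 = 7, after which B2 would have to be in {4} for the 11 across but in {1,3,5,7} for the 14 down — contradiction. So A3 = 7.
B3 = 13 − 7 = 6 completes the 13 across.
Given what's placed, B1 must be 5 to fit the 14 across and 14 down.
B2 = 14 − 11 = 3 completes the 14 down.
A1 = 14 − 5 = 9 completes the 14 across.
A2 = 11 − 3 = 8 completes the 11 across.

8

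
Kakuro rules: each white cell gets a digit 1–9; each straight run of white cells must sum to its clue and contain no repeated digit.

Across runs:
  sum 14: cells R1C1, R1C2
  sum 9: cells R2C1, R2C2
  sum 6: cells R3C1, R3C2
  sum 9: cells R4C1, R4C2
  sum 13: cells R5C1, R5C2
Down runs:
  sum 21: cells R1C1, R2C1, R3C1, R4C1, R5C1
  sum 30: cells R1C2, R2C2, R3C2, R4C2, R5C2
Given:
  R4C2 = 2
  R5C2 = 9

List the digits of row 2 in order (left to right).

R4C1 = 9 − 2 = 7 completes the 9 across.
R5C1 = 13 − 9 = 4 completes the 13 across.
No cell is forced outright now. R1C1 can only be 5 or 6 (the digits allowed by both its 14 across and its 21 down). If R1C1 = 5: then R1C2 would have to be in {9} for the 14 across but in {4,5,6,7,8} for the 30 down — contradiction. So R1C1 = 6.
R1C2 = 14 − 6 = 8 completes the 14 across.
R3C1 = 1: the only remaining digit allowed by both the 6 across and the 21 down.
R3C2 = 6 − 1 = 5 completes the 6 across.
R2C1 = 21 − 18 = 3 completes the 21 down.
R2C2 = 9 − 3 = 6 completes the 9 across.

3, 6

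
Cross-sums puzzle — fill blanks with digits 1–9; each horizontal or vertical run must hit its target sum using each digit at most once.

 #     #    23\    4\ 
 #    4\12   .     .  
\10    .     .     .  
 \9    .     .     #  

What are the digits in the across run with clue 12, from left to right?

4 in 2 cells must be {1,3}; 23 in 3 cells must be {6,8,9}.
The 12 across and the 4 down share only 3, so R1C3 = 3.
Intersecting the 10 across with the 23 down forces R2C2 = 6.
R2C3 = 4 − 3 = 1 completes the 4 down.
R3C2 = 8: the only remaining digit allowed by both the 9 across and the 23 down.
R1C2 = 12 − 3 = 9 completes the 12 across.
R2C1 = 10 − 7 = 3 completes the 10 across.
R3C1 = 9 − 8 = 1 completes the 9 across.

9 3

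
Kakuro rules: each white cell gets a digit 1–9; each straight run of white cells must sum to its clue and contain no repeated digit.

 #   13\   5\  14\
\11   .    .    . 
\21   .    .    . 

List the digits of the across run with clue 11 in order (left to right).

The 21 across and the 5 down share only 4, so R2C2 = 4.
R1C2 = 5 − 4 = 1 completes the 5 down.
Nothing is forced directly, so branch on R1C3, whose candidates are 6 or 8. If R1C3 = 8: then R1C1 would have to be in {2} for the 11 across but in {4,5,6,7,8,9} for the 13 down — contradiction. So R1C3 = 6.
R1C1 = 11 − 7 = 4 completes the 11 across.
R2C1 = 13 − 4 = 9 completes the 13 down.
R2C3 = 21 − 13 = 8 completes the 21 across.

4, 1, 6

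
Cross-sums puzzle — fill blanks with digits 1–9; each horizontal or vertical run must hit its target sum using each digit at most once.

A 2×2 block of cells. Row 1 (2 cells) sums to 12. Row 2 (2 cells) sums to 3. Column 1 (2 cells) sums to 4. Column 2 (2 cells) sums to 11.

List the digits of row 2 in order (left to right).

3 in 2 cells must be {1,2}; 4 in 2 cells must be {1,3}.
The 12 across and the 4 down share only 3, so (1,1) = 3.
(1,2) = 12 − 3 = 9 completes the 12 across.
(2,1) = 4 − 3 = 1 completes the 4 down.
(2,2) = 3 − 1 = 2 completes the 3 across.

1 2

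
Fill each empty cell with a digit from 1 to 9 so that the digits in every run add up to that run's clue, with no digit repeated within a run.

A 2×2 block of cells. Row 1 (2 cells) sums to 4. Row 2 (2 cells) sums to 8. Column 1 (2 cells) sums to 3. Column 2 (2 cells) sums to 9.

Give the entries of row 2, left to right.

4 in 2 cells must be {1,3}; 3 in 2 cells must be {1,2}.
The 4 across and the 3 down share only 1, so (1,1) = 1.
(1,2) = 4 − 1 = 3 completes the 4 across.
(2,1) = 3 − 1 = 2 completes the 3 down.
(2,2) = 8 − 2 = 6 completes the 8 across.

2, 6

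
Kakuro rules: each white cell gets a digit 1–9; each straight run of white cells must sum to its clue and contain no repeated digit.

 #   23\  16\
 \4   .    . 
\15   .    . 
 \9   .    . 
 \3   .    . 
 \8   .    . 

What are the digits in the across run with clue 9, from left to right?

4 in 2 cells must be {1,3}; 3 in 2 cells must be {1,2}; 16 in 5 cells must be {1,2,3,4,6}.
Only 6 fits R2C2 under both its across sum 15 and down sum 16.
R2C1 = 15 − 6 = 9 completes the 15 across.
Nothing is forced directly, so branch on R1C1, whose candidates are 1 or 3. If R1C1 = 3: that forces R1C2 = 1, R4C2 = 2, R5C2 = 3, R3C2 = 4, R4C1 = 1, after which R5C1 would have to be in {5} for the 8 across but in {2,4,6,8} for the 23 down — contradiction. So R1C1 = 1.
R1C2 = 4 − 1 = 3 completes the 4 across.
R4C1 = 2: the only remaining digit allowed by both the 3 across and the 23 down.
R4C2 = 3 − 2 = 1 completes the 3 across.
Given what's placed, R5C2 must be 2 to fit the 8 across and 16 down.
R3C2 = 16 − 12 = 4 completes the 16 down.
R5C1 = 8 − 2 = 6 completes the 8 across.
R3C1 = 9 − 4 = 5 completes the 9 across.

5, 4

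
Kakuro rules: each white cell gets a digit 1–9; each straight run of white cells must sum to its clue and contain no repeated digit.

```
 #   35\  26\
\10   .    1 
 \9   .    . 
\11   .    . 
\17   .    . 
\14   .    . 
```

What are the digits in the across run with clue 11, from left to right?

17 in 2 cells must be {8,9}; 35 in 5 cells must be {5,6,7,8,9}.
R1C1 = 10 − 1 = 9 completes the 10 across.
Given what's placed, R4C1 must be 8 to fit the 17 across and 35 down.
R4C2 = 17 − 8 = 9 completes the 17 across.
No cell is forced outright now. R5C1 can only be 5 or 6 (the digits allowed by both its 14 across and its 35 down). If R5C1 = 5: then R5C2 would have to be in {9} for the 14 across but in {2,3,4,5,6,7,8} for the 26 down — contradiction. So R5C1 = 6.
R5C2 = 14 − 6 = 8 completes the 14 across.
Nothing is forced directly, so branch on R2C1, whose candidates are 5 or 7. If R2C1 = 5: then R2C2 would have to be in {4} for the 9 across but in {2,3,5,6} for the 26 down — contradiction. So R2C1 = 7.
R2C2 = 9 − 7 = 2 completes the 9 across.
R3C1 = 35 − 30 = 5 completes the 35 down.
R3C2 = 11 − 5 = 6 completes the 11 across.

5 6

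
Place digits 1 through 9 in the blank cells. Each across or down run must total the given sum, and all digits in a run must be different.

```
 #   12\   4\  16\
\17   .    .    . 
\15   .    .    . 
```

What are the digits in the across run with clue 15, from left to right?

4 in 2 cells must be {1,3}; 16 in 2 cells must be {7,9}.
Nothing is forced directly, so branch on R1C2, whose candidates are 1 or 3. If R1C2 = 3: that forces R1C3 = 9, R2C2 = 1, after which R2C3 would have to be in {5,6,8,9} for the 15 across but in {7} for the 16 down — contradiction. So R1C2 = 1.
R2C2 = 4 − 1 = 3 completes the 4 down.
Given what's placed, R2C3 must be 7 to fit the 15 across and 16 down.
R1C3 = 16 − 7 = 9 completes the 16 down.
R2C1 = 15 − 10 = 5 completes the 15 across.
R1C1 = 17 − 10 = 7 completes the 17 across.

5 3 7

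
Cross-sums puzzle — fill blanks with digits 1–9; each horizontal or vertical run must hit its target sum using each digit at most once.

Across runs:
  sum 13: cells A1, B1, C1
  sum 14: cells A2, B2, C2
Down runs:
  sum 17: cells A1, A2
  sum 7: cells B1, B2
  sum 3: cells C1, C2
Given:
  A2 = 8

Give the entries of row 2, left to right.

8 4 2

17 in 2 cells must be {8,9}; 3 in 2 cells must be {1,2}.
A1 = 17 − 8 = 9 completes the 17 down.
Given what's placed, C1 must be 1 to fit the 13 across and 3 down.
C2 = 3 − 1 = 2 completes the 3 down.
B1 = 13 − 10 = 3 completes the 13 across.
B2 = 14 − 10 = 4 completes the 14 across.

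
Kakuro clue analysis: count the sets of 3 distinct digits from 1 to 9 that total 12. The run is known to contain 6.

2

3 distinct digits from 1–9 sum between 6 and 24.
Keeping only sets containing 6.
Enumerating: {1,5,6}, {2,4,6}.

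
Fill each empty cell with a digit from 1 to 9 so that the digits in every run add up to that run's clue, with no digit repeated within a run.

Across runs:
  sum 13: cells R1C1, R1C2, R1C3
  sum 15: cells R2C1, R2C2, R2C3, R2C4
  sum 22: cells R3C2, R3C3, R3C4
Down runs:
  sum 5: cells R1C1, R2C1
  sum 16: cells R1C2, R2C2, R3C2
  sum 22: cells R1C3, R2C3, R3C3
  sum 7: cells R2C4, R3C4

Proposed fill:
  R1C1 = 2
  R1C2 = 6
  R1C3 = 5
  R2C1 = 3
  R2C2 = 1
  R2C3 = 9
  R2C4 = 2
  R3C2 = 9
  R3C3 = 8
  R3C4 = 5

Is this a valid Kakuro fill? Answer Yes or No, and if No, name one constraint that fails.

Yes

Across: 2+6+5=13; 3+1+9+2=15; 9+8+5=22. Down: 2+3=5; 6+1+9=16; 5+9+8=22; 2+5=7. No digit repeats within any run.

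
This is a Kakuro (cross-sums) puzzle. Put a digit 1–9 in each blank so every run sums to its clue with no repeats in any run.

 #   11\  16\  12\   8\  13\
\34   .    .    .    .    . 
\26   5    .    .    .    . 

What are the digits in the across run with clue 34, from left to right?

6 9 8 7 4

34 in 5 cells must be {4,6,7,8,9}; 16 in 2 cells must be {7,9}.
R1C1 = 11 − 5 = 6 completes the 11 down.
Given what's placed, R1C4 must be 7 to fit the 34 across and 8 down.
R2C4 = 8 − 7 = 1 completes the 8 down.
Given what's placed, R1C2 must be 9 to fit the 34 across and 16 down.
R2C2 = 16 − 9 = 7 completes the 16 down.
Nothing is forced directly, so branch on R2C3, whose candidates are 4 or 9. If R2C3 = 9: then R1C3 would have to be in {4,8} for the 34 across but in {3} for the 12 down — contradiction. So R2C3 = 4.
R1C3 = 12 − 4 = 8 completes the 12 down.
R1C5 = 34 − 30 = 4 completes the 34 across.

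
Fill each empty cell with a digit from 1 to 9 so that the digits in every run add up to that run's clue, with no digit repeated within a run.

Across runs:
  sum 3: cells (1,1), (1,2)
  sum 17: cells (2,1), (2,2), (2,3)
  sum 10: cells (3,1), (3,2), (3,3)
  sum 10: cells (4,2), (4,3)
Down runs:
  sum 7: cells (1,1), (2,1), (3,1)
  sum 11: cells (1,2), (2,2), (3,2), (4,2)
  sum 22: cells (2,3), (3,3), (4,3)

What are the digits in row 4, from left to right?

1 9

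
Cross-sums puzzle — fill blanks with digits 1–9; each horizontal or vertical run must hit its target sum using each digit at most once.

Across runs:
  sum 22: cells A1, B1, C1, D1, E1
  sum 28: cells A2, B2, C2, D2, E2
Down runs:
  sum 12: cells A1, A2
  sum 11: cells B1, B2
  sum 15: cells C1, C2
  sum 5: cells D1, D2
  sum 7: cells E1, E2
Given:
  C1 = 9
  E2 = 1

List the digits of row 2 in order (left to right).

E1 = 7 − 1 = 6 completes the 7 down.
C2 = 15 − 9 = 6 completes the 15 down.
Given what's placed, D2 must be 4 to fit the 28 across and 5 down.
A1 = 4: the only remaining digit allowed by both the 22 across and the 12 down.
Given what's placed, B1 must be 2 to fit the 22 across and 11 down.
D1 = 22 − 21 = 1 completes the 22 across.
A2 = 12 − 4 = 8 completes the 12 down.
B2 = 28 − 19 = 9 completes the 28 across.

8 9 6 4 1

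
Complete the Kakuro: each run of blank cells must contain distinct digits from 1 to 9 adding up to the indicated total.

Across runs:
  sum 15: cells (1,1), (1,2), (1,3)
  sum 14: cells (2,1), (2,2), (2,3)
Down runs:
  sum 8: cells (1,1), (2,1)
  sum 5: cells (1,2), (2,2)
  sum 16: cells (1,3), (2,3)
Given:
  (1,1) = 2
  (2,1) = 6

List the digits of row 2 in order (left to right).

6 1 7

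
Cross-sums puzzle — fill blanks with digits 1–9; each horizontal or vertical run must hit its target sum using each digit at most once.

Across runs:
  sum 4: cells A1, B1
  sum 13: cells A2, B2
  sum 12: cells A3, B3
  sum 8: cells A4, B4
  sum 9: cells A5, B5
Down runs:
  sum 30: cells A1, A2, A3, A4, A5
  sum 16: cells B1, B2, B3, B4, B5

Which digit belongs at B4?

2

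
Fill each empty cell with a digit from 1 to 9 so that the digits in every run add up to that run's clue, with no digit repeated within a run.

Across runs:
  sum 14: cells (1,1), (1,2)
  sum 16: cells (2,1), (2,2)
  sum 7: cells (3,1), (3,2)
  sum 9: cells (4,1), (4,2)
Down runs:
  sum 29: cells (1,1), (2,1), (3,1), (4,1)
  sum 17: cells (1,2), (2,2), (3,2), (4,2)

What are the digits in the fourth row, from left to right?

16 in 2 cells must be {7,9}; 29 in 4 cells must be {5,7,8,9}.
Only 5 fits (3,1) under both its across sum 7 and down sum 29.
(3,2) = 7 − 5 = 2 completes the 7 across.
Nothing is forced directly, so branch on (1,1), whose candidates are 8 or 9. If (1,1) = 8: that forces (1,2) = 6, after which (2,2) would have to be in {7,9} for the 16 across but in {1,4,5,8} for the 17 down — contradiction. So (1,1) = 9.
(1,2) = 14 − 9 = 5 completes the 14 across.
(2,1) = 7: the only remaining digit allowed by both the 16 across and the 29 down.
(2,2) = 16 − 7 = 9 completes the 16 across.
(4,1) = 29 − 21 = 8 completes the 29 down.
(4,2) = 9 − 8 = 1 completes the 9 across.

8, 1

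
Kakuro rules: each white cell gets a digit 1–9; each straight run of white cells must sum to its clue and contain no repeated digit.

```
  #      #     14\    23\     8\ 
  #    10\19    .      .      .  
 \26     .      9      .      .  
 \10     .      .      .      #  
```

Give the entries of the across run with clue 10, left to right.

23 in 3 cells must be {6,8,9}.
Only 6 fits R3C3 under both its across sum 10 and down sum 23.
R2C3 = 8: the only remaining digit allowed by both the 26 across and the 23 down.
R1C3 = 23 − 14 = 9 completes the 23 down.
Nothing is forced directly, so branch on R3C1, whose candidates are 1 or 3. If R3C1 = 1: then R2C1 would have to be in {2,3,4,5,6,7} for the 26 across but in {9} for the 10 down — contradiction. So R3C1 = 3.
R2C1 = 10 − 3 = 7 completes the 10 down.
R2C4 = 26 − 24 = 2 completes the 26 across.
R3C2 = 10 − 9 = 1 completes the 10 across.

3 1 6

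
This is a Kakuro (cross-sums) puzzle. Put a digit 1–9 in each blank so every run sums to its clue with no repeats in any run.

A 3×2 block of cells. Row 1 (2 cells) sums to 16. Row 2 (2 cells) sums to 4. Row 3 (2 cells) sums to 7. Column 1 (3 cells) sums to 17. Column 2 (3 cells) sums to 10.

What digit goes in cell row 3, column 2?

2

16 in 2 cells must be {7,9}; 4 in 2 cells must be {1,3}.
The 16 across and the 10 down share only 7, so (1,2) = 7.
Given what's placed, (2,2) must be 1 to fit the 4 across and 10 down.
(3,2) = 10 − 8 = 2 completes the 10 down.
(1,1) = 16 − 7 = 9 completes the 16 across.
(2,1) = 4 − 1 = 3 completes the 4 across.
(3,1) = 7 − 2 = 5 completes the 7 across.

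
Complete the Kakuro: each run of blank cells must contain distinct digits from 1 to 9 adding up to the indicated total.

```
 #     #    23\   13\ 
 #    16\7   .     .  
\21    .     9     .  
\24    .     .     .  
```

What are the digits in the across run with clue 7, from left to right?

6 1

24 in 3 cells must be {7,8,9}; 16 in 2 cells must be {7,9}; 23 in 3 cells must be {6,8,9}.
R1C2 = 6: the only remaining digit allowed by both the 7 across and the 23 down.
R1C3 = 7 − 6 = 1 completes the 7 across.
Given what's placed, R2C1 must be 7 to fit the 21 across and 16 down.
R2C3 = 21 − 16 = 5 completes the 21 across.
R3C1 = 16 − 7 = 9 completes the 16 down.
R3C2 = 23 − 15 = 8 completes the 23 down.
R3C3 = 24 − 17 = 7 completes the 24 across.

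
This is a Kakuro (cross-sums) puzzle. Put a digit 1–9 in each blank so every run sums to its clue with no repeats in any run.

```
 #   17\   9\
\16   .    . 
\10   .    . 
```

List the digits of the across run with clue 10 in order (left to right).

16 in 2 cells must be {7,9}; 17 in 2 cells must be {8,9}.
The 16 across and the 17 down share only 9, so R1C1 = 9.
R1C2 = 16 − 9 = 7 completes the 16 across.
R2C1 = 17 − 9 = 8 completes the 17 down.
R2C2 = 10 − 8 = 2 completes the 10 across.

8 2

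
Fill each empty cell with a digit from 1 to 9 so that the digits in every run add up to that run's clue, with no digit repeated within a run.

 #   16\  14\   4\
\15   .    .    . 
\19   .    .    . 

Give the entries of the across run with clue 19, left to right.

7, 9, 3

16 in 2 cells must be {7,9}; 4 in 2 cells must be {1,3}.
The 19 across and the 4 down share only 3, so R2C3 = 3.
R1C3 = 4 − 3 = 1 completes the 4 down.
Given what's placed, R2C2 must be 9 to fit the 19 across and 14 down.
R1C1 = 9: the only remaining digit allowed by both the 15 across and the 16 down.
R1C2 = 15 − 10 = 5 completes the 15 across.
R2C1 = 19 − 12 = 7 completes the 19 across.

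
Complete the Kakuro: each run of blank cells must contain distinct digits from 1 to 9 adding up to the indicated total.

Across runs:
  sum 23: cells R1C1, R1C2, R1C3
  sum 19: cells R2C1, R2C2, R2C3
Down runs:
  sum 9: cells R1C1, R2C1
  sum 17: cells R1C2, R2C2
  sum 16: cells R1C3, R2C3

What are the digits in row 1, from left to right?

23 in 3 cells must be {6,8,9}; 17 in 2 cells must be {8,9}; 16 in 2 cells must be {7,9}.
The 23 across and the 16 down share only 9, so R1C3 = 9.
R2C3 = 16 − 9 = 7 completes the 16 down.
Given what's placed, R1C2 must be 8 to fit the 23 across and 17 down.
R2C2 = 17 − 8 = 9 completes the 17 down.
R1C1 = 23 − 17 = 6 completes the 23 across.
R2C1 = 19 − 16 = 3 completes the 19 across.

6, 8, 9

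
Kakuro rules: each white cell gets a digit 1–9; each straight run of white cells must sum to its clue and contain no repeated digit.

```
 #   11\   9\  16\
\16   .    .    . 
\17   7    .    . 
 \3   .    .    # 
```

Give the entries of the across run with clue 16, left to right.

3 in 2 cells must be {1,2}; 16 in 2 cells must be {7,9}.
R2C3 = 9: the only remaining digit allowed by both the 17 across and the 16 down.
R3C1 = 1: the only remaining digit allowed by both the 3 across and the 11 down.
R3C2 = 3 − 1 = 2 completes the 3 across.
R1C1 = 11 − 8 = 3 completes the 11 down.
R1C3 = 16 − 9 = 7 completes the 16 down.
R2C2 = 17 − 16 = 1 completes the 17 across.
R1C2 = 16 − 10 = 6 completes the 16 across.

3, 6, 7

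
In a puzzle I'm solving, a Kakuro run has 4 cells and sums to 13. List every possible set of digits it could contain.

4 distinct digits from 1–9 sum between 10 and 30.

{1,2,3,7}; {1,2,4,6}; {1,3,4,5}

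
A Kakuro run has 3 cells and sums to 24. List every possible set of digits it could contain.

3 distinct digits from 1–9 sum between 6 and 24.
Only one set works: {7,8,9}.

{7,8,9}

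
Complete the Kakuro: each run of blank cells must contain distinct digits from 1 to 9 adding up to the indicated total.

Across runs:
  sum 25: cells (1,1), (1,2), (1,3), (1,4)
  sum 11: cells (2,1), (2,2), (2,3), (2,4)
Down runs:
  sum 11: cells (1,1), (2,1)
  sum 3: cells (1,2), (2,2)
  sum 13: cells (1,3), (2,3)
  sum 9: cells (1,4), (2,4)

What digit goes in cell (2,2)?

11 in 4 cells must be {1,2,3,5}; 3 in 2 cells must be {1,2}.
Only 5 fits (2,3) under both its across sum 11 and down sum 13.
(1,3) = 13 − 5 = 8 completes the 13 down.
Nothing is forced directly, so branch on (2,1), whose candidates are 2 or 3. If (2,1) = 3: then (1,1) would have to be in {1,2,3,4,5,6,7,9} for the 25 across but in {8} for the 11 down — contradiction. So (2,1) = 2.
(1,1) = 11 − 2 = 9 completes the 11 down.
(2,2) = 1: the only remaining digit allowed by both the 11 across and the 3 down.

1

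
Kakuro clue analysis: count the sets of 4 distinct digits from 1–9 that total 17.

4 distinct digits from 1–9 sum between 10 and 30.

9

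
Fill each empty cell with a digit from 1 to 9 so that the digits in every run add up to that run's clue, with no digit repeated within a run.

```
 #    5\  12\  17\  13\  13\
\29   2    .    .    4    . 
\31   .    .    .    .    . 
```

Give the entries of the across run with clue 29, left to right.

2 8 9 4 6

17 in 2 cells must be {8,9}.
R2C1 = 5 − 2 = 3 completes the 5 down.
R2C4 = 13 − 4 = 9 completes the 13 down.
R2C3 = 8: the only remaining digit allowed by both the 31 across and the 17 down.
R1C3 = 17 − 8 = 9 completes the 17 down.
R1C2 = 8: the only remaining digit allowed by both the 29 across and the 12 down.
R1C5 = 29 − 23 = 6 completes the 29 across.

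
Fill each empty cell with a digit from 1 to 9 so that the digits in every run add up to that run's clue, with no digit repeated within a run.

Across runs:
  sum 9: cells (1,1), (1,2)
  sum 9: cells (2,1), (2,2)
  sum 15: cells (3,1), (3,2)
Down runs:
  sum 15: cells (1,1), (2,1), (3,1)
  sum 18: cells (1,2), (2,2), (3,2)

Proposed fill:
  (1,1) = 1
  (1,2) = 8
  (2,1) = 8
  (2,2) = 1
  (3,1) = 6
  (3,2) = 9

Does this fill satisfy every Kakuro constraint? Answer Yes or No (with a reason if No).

Yes

Across: 1+8=9; 8+1=9; 6+9=15. Down: 1+8+6=15; 8+1+9=18. No digit repeats within any run.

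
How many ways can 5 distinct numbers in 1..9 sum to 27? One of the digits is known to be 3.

5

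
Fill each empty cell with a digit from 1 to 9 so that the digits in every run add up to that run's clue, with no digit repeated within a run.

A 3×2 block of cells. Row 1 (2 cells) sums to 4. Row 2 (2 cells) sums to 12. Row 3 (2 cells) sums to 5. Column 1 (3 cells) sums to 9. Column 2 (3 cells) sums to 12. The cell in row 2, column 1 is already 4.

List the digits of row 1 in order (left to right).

3 1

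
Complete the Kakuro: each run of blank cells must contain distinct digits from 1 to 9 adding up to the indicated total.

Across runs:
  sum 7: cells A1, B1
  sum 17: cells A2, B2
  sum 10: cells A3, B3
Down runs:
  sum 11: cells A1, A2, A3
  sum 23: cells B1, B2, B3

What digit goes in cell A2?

8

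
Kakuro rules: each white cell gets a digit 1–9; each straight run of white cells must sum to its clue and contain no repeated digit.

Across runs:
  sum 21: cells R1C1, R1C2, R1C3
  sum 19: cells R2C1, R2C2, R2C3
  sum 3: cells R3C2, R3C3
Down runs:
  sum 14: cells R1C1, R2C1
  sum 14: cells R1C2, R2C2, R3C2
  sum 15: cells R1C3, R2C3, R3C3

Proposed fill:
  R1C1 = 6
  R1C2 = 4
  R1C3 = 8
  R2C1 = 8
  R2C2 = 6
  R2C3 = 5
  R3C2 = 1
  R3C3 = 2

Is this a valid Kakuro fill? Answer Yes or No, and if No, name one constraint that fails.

No — the across run R1C1–R1C3 sums to 18, not 21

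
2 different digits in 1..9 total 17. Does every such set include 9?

The only way to make 17 from 2 distinct digits is {8,9}, which contains 9.

Yes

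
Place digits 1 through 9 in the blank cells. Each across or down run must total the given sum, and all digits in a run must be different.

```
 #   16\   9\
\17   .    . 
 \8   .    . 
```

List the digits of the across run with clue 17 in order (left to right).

17 in 2 cells must be {8,9}; 16 in 2 cells must be {7,9}.
The 17 across and the 16 down share only 9, so R1C1 = 9.
R1C2 = 17 − 9 = 8 completes the 17 across.
R2C1 = 16 − 9 = 7 completes the 16 down.
R2C2 = 8 − 7 = 1 completes the 8 across.

9, 8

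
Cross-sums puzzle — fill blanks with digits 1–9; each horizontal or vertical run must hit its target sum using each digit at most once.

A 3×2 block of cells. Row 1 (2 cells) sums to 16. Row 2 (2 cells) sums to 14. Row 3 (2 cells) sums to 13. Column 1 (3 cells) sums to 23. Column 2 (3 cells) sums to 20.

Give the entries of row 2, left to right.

6 8

16 in 2 cells must be {7,9}; 23 in 3 cells must be {6,8,9}.
The 16 across and the 23 down share only 9, so (1,1) = 9.
(1,2) = 16 − 9 = 7 completes the 16 across.
Nothing is forced directly, so branch on (2,1), whose candidates are 6 or 8. If (2,1) = 8: then (2,2) would have to be in {6} for the 14 across but in {4,5,8,9} for the 20 down — contradiction. So (2,1) = 6.
(2,2) = 14 − 6 = 8 completes the 14 across.
(3,1) = 23 − 15 = 8 completes the 23 down.
(3,2) = 13 − 8 = 5 completes the 13 across.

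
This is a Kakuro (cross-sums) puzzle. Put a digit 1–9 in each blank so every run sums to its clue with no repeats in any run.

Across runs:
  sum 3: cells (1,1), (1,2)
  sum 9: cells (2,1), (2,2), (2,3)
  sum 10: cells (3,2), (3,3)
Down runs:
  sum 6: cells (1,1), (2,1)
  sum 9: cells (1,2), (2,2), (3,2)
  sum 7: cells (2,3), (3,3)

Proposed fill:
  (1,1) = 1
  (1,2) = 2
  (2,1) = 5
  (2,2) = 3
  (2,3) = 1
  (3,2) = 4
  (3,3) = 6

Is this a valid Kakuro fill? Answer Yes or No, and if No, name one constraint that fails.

Yes

Across: 1+2=3; 5+3+1=9; 4+6=10. Down: 1+5=6; 2+3+4=9; 1+6=7. No digit repeats within any run.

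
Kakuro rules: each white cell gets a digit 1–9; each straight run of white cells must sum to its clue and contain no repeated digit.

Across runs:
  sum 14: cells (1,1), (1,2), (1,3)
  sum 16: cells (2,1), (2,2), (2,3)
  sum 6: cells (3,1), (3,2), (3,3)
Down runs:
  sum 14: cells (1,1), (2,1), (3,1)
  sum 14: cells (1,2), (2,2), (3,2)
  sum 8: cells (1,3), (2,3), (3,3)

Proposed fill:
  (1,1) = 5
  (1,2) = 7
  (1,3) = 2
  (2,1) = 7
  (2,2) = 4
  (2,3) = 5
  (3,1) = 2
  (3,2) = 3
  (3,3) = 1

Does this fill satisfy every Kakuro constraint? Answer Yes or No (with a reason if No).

Across: 5+7+2=14; 7+4+5=16; 2+3+1=6. Down: 5+7+2=14; 7+4+3=14; 2+5+1=8. No digit repeats within any run.

Yes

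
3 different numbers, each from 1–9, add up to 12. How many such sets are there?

3 distinct digits from 1–9 sum between 6 and 24.

7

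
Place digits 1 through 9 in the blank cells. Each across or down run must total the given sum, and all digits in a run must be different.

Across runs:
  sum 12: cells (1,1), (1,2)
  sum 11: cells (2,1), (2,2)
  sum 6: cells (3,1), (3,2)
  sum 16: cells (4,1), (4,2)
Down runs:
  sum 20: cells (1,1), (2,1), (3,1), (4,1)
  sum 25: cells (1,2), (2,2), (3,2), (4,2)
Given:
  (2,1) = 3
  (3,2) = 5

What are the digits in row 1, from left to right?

16 in 2 cells must be {7,9}.
(2,2) = 11 − 3 = 8 completes the 11 across.
(3,1) = 6 − 5 = 1 completes the 6 across.
(4,2) = 9: the only remaining digit allowed by both the 16 across and the 25 down.
(1,2) = 25 − 22 = 3 completes the 25 down.
(4,1) = 16 − 9 = 7 completes the 16 across.
(1,1) = 12 − 3 = 9 completes the 12 across.

9, 3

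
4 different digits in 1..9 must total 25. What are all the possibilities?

4 distinct digits from 1–9 sum between 10 and 30.

{1,7,8,9}; {2,6,8,9}; {3,5,8,9}; {3,6,7,9}; {4,5,7,9}; {4,6,7,8}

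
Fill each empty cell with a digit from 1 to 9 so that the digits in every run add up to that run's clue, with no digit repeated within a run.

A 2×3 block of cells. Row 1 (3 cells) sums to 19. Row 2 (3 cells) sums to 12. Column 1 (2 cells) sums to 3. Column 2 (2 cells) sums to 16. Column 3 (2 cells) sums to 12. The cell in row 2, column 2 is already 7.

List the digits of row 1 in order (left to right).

2 9 8

3 in 2 cells must be {1,2}; 16 in 2 cells must be {7,9}.
Intersecting the 19 across with the 3 down forces (1,1) = 2.
(1,2) = 16 − 7 = 9 completes the 16 down.
(1,3) = 19 − 11 = 8 completes the 19 across.
(2,1) = 3 − 2 = 1 completes the 3 down.
(2,3) = 12 − 8 = 4 completes the 12 across.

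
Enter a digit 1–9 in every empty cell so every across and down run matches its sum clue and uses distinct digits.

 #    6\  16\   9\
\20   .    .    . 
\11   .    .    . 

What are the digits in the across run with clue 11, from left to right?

16 in 2 cells must be {7,9}.
The 11 across and the 16 down share only 7, so R2C2 = 7.
R1C2 = 16 − 7 = 9 completes the 16 down.
Given what's placed, R2C1 must be 1 to fit the 11 across and 6 down.
R2C3 = 11 − 8 = 3 completes the 11 across.
R1C1 = 6 − 1 = 5 completes the 6 down.
R1C3 = 20 − 14 = 6 completes the 20 across.

1 7 3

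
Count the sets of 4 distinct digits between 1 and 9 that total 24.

8

4 distinct digits from 1–9 sum between 10 and 30.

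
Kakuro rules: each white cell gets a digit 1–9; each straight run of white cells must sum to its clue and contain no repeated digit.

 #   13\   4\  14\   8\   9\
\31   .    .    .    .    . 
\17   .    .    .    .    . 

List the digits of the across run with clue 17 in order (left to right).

6 3 5 2 1

4 in 2 cells must be {1,3}.
Nothing is forced directly, so branch on R2C3, whose candidates are 5 or 6. If R2C3 = 6: that forces R1C3 = 8, R2C1 = 5, after which R1C1 would have to be in {1,2,3,4,5,6,7,9} for the 31 across but in {8} for the 13 down — contradiction. So R2C3 = 5.
R1C3 = 14 − 5 = 9 completes the 14 down.
Given what's placed, R2C1 must be 6 to fit the 17 across and 13 down.
R1C1 = 13 − 6 = 7 completes the 13 down.
No cell is forced outright now. R1C2 can only be 1 or 3 (the digits allowed by both its 31 across and its 4 down). If R1C2 = 3: then R1C4 would have to be in {4,8} for the 31 across but in {1,2,3,5,6,7} for the 8 down — contradiction. So R1C2 = 1.
Given what's placed, R1C4 must be 6 to fit the 31 across and 8 down.
R1C5 = 31 − 23 = 8 completes the 31 across.
R2C2 = 4 − 1 = 3 completes the 4 down.
R2C4 = 8 − 6 = 2 completes the 8 down.
R2C5 = 17 − 16 = 1 completes the 17 across.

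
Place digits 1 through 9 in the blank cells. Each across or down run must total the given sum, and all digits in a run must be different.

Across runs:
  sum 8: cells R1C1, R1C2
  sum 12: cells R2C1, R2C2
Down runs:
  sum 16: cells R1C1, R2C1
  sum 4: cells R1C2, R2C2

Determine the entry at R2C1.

16 in 2 cells must be {7,9}; 4 in 2 cells must be {1,3}.
The 8 across and the 16 down share only 7, so R1C1 = 7.
R1C2 = 8 − 7 = 1 completes the 8 across.
R2C1 = 16 − 7 = 9 completes the 16 down.
R2C2 = 12 − 9 = 3 completes the 12 across.

9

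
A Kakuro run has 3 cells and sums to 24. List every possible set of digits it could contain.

3 distinct digits from 1–9 sum between 6 and 24.
Only one set works: {7,8,9}.

{7,8,9}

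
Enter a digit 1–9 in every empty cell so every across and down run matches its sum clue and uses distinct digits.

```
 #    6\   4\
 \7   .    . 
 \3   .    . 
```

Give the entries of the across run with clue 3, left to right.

3 in 2 cells must be {1,2}; 4 in 2 cells must be {1,3}.
The 3 across and the 4 down share only 1, so R2C2 = 1.
R1C2 = 4 − 1 = 3 completes the 4 down.
R2C1 = 3 − 1 = 2 completes the 3 across.
R1C1 = 7 − 3 = 4 completes the 7 across.

2, 1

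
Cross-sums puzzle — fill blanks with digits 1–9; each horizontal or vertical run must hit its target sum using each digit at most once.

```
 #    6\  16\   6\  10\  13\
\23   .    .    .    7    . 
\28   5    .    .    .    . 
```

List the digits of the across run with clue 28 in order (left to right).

16 in 2 cells must be {7,9}.
R1C1 = 6 − 5 = 1 completes the 6 down.
Given what's placed, R1C2 must be 9 to fit the 23 across and 16 down.
Given what's placed, R1C5 must be 4 to fit the 23 across and 13 down.
R2C2 = 16 − 9 = 7 completes the 16 down.
R2C4 = 10 − 7 = 3 completes the 10 down.
R2C5 = 13 − 4 = 9 completes the 13 down.
R1C3 = 23 − 21 = 2 completes the 23 across.
R2C3 = 28 − 24 = 4 completes the 28 across.

5 7 4 3 9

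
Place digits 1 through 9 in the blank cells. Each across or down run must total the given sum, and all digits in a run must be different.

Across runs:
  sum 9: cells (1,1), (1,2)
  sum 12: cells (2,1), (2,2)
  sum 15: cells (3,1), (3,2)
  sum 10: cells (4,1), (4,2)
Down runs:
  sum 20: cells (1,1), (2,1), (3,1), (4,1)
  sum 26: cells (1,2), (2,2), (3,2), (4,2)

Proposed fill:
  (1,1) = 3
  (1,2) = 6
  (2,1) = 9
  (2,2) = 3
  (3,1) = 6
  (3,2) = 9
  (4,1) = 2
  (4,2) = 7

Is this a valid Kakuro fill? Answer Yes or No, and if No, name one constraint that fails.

No — the down run (1,2)–(4,2) sums to 25, not 26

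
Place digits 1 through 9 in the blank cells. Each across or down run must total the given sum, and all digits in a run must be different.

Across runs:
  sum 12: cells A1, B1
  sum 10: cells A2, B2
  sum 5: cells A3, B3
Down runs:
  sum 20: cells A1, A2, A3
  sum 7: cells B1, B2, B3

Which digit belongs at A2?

7 in 3 cells must be {1,2,4}.
The 12 across and the 7 down share only 4, so B1 = 4.
A1 = 12 − 4 = 8 completes the 12 across.
Given what's placed, A3 must be 3 to fit the 5 across and 20 down.
B3 = 5 − 3 = 2 completes the 5 across.
A2 = 20 − 11 = 9 completes the 20 down.
B2 = 10 − 9 = 1 completes the 10 across.

9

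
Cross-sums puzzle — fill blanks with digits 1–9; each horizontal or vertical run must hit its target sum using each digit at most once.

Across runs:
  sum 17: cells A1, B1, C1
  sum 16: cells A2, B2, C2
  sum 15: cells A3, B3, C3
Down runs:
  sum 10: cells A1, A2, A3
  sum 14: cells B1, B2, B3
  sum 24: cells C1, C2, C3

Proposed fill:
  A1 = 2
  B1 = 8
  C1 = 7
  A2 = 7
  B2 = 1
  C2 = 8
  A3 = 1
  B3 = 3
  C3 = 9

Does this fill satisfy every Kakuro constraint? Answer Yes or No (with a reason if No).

No — the down run B1–B3 sums to 12, not 14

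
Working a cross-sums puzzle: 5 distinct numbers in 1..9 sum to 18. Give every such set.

{1,2,3,4,8}; {1,2,3,5,7}; {1,2,4,5,6}

5 distinct digits from 1–9 sum between 15 and 35.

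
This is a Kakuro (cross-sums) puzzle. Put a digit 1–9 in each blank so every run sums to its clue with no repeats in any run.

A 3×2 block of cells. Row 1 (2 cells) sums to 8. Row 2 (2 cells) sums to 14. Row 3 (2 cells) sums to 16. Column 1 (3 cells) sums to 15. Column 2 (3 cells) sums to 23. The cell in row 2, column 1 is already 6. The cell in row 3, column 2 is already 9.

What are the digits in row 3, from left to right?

16 in 2 cells must be {7,9}; 23 in 3 cells must be {6,8,9}.
(1,2) = 6: the only remaining digit allowed by both the 8 across and the 23 down.
(2,2) = 14 − 6 = 8 completes the 14 across.
(3,1) = 16 − 9 = 7 completes the 16 across.
(1,1) = 8 − 6 = 2 completes the 8 across.

7 9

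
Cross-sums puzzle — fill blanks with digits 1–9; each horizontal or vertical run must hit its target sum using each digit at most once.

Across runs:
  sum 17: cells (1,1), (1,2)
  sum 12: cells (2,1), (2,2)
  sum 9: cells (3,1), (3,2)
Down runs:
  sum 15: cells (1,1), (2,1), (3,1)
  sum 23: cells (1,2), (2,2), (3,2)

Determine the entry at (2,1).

4

17 in 2 cells must be {8,9}; 23 in 3 cells must be {6,8,9}.
Nothing is forced directly, so branch on (3,2), whose candidates are 6 or 8. If (3,2) = 8: that forces (1,2) = 9, after which (2,2) would have to be in {3,4,5,7,8,9} for the 12 across but in {6} for the 23 down — contradiction. So (3,2) = 6.
(3,1) = 9 − 6 = 3 completes the 9 across.
Given what's placed, (1,1) must be 8 to fit the 17 across and 15 down.
(1,2) = 17 − 8 = 9 completes the 17 across.
(2,1) = 15 − 11 = 4 completes the 15 down.
(2,2) = 12 − 4 = 8 completes the 12 across.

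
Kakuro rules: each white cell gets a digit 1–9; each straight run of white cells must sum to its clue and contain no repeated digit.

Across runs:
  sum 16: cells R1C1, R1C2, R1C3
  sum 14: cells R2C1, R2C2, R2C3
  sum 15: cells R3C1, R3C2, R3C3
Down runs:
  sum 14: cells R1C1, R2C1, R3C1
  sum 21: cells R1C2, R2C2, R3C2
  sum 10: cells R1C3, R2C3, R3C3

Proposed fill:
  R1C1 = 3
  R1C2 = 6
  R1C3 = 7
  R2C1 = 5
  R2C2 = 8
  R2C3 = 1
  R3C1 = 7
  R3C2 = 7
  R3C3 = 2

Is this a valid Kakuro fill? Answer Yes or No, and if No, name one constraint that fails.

No — the down run R1C1–R3C1 sums to 15, not 14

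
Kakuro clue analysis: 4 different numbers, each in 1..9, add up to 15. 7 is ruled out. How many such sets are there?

4 distinct digits from 1–9 sum between 10 and 30.
Dropping sets that contain 7.
Enumerating: {1,2,3,9}, {1,2,4,8}, {1,3,5,6}, {2,3,4,6}.

4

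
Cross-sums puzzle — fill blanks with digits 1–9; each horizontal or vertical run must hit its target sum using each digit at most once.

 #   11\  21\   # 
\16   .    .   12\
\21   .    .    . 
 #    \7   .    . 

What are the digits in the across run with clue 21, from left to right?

16 in 2 cells must be {7,9}.
Nothing is forced directly, so branch on R1C1, whose candidates are 7 or 9. If R1C1 = 9: that forces R1C2 = 7, after which R2C1 would have to be in {4,5,6,7,8,9} for the 21 across but in {2} for the 11 down — contradiction. So R1C1 = 7.
R1C2 = 16 − 7 = 9 completes the 16 across.
R2C1 = 11 − 7 = 4 completes the 11 down.
R2C2 = 8: the only remaining digit allowed by both the 21 across and the 21 down.
R2C3 = 21 − 12 = 9 completes the 21 across.
R3C2 = 21 − 17 = 4 completes the 21 down.
R3C3 = 7 − 4 = 3 completes the 7 across.

4 8 9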